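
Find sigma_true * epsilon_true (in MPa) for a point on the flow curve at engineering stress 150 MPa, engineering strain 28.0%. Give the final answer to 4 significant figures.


sigma_true = sigma_eng * (1 + epsilon_eng)
sigma_true = 150 * (1 + 0.28) = 192 MPa
epsilon_true = ln(1 + epsilon_eng)
epsilon_true = ln(1 + 0.28) = 0.24686
sigma_true * epsilon_true = 192 * 0.24686 = 47.4 MPa


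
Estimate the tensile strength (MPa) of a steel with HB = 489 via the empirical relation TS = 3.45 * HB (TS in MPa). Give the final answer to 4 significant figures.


TS (MPa) = 3.45 * HB
TS = 3.45 * 489
TS = 1687 MPa


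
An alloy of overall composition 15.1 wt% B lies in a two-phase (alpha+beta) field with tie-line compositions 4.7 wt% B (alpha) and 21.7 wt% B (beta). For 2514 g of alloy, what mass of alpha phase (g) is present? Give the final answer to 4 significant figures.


f_alpha = (C_beta - C0) / (C_beta - C_alpha)
f_alpha = (21.7 - 15.1) / (21.7 - 4.7) = 0.388235
m_alpha = f_alpha * m_total = 0.388235 * 2514 = 976 g


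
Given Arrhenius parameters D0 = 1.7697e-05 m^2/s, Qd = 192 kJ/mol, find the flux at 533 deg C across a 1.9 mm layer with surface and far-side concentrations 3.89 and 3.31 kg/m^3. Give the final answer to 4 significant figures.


Step 1: D = D0 * exp(-Qd/(R*T))
T = 533 + 273.15 = 806.15 K
D = 1.7697e-05 * exp(-192e3 / (8.314 * 806.15)) = 6.40877e-18 m^2/s
Step 2: J = D * (C1 - C2) / dx
J = 6.40877e-18 * (3.89 - 3.31) / 1.9e-03
J = 1.956e-15 kg/(m^2*s)


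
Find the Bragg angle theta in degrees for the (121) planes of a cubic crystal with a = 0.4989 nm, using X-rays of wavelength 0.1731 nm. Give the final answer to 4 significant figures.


d = a / sqrt(h^2+k^2+l^2)
d = 0.4989 / sqrt(6) = 0.203675 nm
lambda = 2*d*sin(theta)  =>  sin(theta) = lambda / (2*d)
sin(theta) = 0.1731 / (2 * 0.203675) = 0.424942
theta = 25.15 deg


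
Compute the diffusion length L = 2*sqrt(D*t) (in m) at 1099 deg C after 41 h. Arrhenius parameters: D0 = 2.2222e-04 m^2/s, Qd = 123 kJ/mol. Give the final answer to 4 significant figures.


Step 1: D = D0 * exp(-Qd/(R*T))
T = 1372.15 K
D = 2.2222e-04 * exp(-123e3 / (8.314 * 1372.15)) = 4.61618e-09 m^2/s
Step 2: L = 2*sqrt(D*t)
t = 41 h = 147600 s
L = 2*sqrt(4.61618e-09 * 147600) = 0.05221 m


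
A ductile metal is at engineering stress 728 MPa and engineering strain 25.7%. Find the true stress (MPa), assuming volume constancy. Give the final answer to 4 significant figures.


sigma_true = sigma_eng * (1 + epsilon_eng)
sigma_true = 728 * (1 + 0.257)
sigma_true = 915.1 MPa


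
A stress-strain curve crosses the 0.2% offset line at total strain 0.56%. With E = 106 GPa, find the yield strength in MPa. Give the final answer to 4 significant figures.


Offset strain = 0.002
Elastic strain at yield = total_strain - offset = 5.6e-03 - 0.002 = 3.6e-03
sigma_y = E * elastic_strain = 106000 * 3.6e-03
sigma_y = 381.6 MPa


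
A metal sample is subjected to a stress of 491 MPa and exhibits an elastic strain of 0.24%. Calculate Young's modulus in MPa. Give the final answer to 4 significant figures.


E = sigma / epsilon
epsilon = 0.24% = 2.4e-03
E = 491 / 2.4e-03
E = 204600 MPa


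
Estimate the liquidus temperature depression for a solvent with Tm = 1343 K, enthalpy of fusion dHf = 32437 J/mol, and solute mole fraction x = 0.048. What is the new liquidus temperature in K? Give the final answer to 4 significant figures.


dT = R*Tm^2*x / dHf
dT = 8.314 * 1343^2 * 0.048 / 32437
dT = 22.1903 K
T_new = 1343 - 22.1903 = 1321 K


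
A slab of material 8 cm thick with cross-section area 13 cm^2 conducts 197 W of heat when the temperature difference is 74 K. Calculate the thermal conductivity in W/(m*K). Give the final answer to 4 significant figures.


k = Q*L / (A*dT)
L = 0.08 m, A = 1.3e-03 m^2
k = 197 * 0.08 / (1.3e-03 * 74)
k = 163.8 W/(m*K)


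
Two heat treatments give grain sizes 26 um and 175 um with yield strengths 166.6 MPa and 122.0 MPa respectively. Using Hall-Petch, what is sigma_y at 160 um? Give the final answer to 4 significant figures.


sigma_y = sigma0 + k / sqrt(d)
1/sqrt(d1) = 1/sqrt(2.6e-05) = 196.116;  1/sqrt(d2) = 75.5929
k = (sigma1 - sigma2) / (1/sqrt(d1) - 1/sqrt(d2)) = (166.6 - 122.0) / (196.116 - 75.5929) = 0.370053 MPa*m^0.5
sigma0 = sigma1 - k/sqrt(d1) = 166.6 - 0.370053*196.116 = 94.0266 MPa
sigma_y(d3) = 94.0266 + 0.370053 / sqrt(1.6e-04) = 123.3 MPa


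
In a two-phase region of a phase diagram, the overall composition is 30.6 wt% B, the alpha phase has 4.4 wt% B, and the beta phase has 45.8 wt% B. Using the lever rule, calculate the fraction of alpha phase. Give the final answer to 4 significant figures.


f_alpha = (C_beta - C0) / (C_beta - C_alpha)
f_alpha = (45.8 - 30.6) / (45.8 - 4.4)
f_alpha = 0.3671


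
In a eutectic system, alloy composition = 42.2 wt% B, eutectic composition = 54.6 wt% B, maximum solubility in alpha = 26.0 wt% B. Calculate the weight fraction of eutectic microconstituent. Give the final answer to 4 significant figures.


f_primary = (C_e - C0) / (C_e - C_alpha_max)
f_primary = (54.6 - 42.2) / (54.6 - 26.0)
f_primary = 0.433566
f_eutectic = 1 - 0.433566 = 0.5664


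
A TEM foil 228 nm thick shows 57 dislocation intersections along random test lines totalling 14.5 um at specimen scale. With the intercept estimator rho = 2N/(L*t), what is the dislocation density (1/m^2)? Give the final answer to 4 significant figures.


rho = 2N / (L * t)
L = 14.5 um = 1.45e-05 m, t = 228 nm = 2.28e-07 m
rho = 2 * 57 / (1.45e-05 * 2.28e-07)
rho = 3.448e+13 1/m^2


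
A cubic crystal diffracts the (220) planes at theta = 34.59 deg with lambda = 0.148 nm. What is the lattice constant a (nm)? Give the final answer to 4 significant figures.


d = lambda / (2*sin(theta))
d = 0.148 / (2*sin(34.59 deg))
d = 0.130351 nm
a = d * sqrt(h^2+k^2+l^2) = 0.130351 * sqrt(8)
a = 0.3687 nm


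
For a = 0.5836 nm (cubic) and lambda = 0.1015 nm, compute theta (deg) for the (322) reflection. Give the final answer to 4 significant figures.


d = a / sqrt(h^2+k^2+l^2)
d = 0.5836 / sqrt(17) = 0.141544 nm
lambda = 2*d*sin(theta)  =>  sin(theta) = lambda / (2*d)
sin(theta) = 0.1015 / (2 * 0.141544) = 0.358546
theta = 21.01 deg


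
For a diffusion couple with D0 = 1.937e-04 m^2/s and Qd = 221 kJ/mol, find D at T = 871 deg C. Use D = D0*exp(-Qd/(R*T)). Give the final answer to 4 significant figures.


D = D0 * exp(-Qd / (R*T))
T = 1144.15 K
D = 1.937e-04 * exp(-221e3 / (8.314 * 1144.15))
D = 1.575e-14 m^2/s


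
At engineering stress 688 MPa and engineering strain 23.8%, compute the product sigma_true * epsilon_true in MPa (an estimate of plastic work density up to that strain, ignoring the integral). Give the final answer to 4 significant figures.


sigma_true = sigma_eng * (1 + epsilon_eng)
sigma_true = 688 * (1 + 0.238) = 851.744 MPa
epsilon_true = ln(1 + epsilon_eng)
epsilon_true = ln(1 + 0.238) = 0.213497
sigma_true * epsilon_true = 851.744 * 0.213497 = 181.8 MPa


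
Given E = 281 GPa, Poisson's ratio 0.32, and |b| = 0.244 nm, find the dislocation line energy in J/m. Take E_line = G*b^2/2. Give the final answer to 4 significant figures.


Step 1: G = E / (2*(1+nu))
G = 281 / (2*(1+0.32)) = 106.439 GPa = 1.06439e+11 Pa
Step 2: E_line = G*b^2/2
b = 0.244 nm = 2.44e-10 m
E_line = 0.5 * 1.06439e+11 * (2.44e-10)^2 = 3.168e-09 J/m


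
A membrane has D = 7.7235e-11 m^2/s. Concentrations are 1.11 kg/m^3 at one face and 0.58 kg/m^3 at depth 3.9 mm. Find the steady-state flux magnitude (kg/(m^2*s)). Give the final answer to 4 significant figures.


J = -D * (dC/dx) = D * (C1 - C2) / dx
J = 7.7235e-11 * (1.11 - 0.58) / 3.9e-03
J = 1.05e-08 kg/(m^2*s)


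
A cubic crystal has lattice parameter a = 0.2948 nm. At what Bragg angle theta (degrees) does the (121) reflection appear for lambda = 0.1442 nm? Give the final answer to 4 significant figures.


d = a / sqrt(h^2+k^2+l^2)
d = 0.2948 / sqrt(6) = 0.120352 nm
lambda = 2*d*sin(theta)  =>  sin(theta) = lambda / (2*d)
sin(theta) = 0.1442 / (2 * 0.120352) = 0.599078
theta = 36.8 deg


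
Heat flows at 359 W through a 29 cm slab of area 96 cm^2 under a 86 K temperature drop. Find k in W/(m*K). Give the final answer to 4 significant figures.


k = Q*L / (A*dT)
L = 0.29 m, A = 9.6e-03 m^2
k = 359 * 0.29 / (9.6e-03 * 86)
k = 126.1 W/(m*K)


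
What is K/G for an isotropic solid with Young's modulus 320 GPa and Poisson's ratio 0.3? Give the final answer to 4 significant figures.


G = E / (2*(1+nu))
G = 320 / (2*(1+0.3)) = 123.077 GPa
K = E / (3*(1-2*nu))
K = 320 / (3*(1-2*0.3)) = 266.667 GPa
K/G = 266.667 / 123.077 = 2.167


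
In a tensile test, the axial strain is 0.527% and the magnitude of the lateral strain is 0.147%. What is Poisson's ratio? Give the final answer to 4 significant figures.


nu = -epsilon_lat / epsilon_axial
Lateral strain is contraction (negative), so using magnitudes:
nu = 0.147 / 0.527
nu = 0.2789


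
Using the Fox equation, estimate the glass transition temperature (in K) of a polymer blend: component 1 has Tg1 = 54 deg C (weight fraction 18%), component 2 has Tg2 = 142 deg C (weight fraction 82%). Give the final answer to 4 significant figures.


1/Tg = w1/Tg1 + w2/Tg2 (in Kelvin)
Tg1 = 327.15 K, Tg2 = 415.15 K
1/Tg = 0.18/327.15 + 0.82/415.15
Tg = 396 K


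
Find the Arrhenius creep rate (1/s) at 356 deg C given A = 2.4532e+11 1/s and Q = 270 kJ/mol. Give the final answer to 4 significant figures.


rate = A * exp(-Q / (R*T))
T = 356 + 273.15 = 629.15 K
rate = 2.4532e+11 * exp(-270e3 / (8.314 * 629.15))
rate = 9.384e-12 1/s


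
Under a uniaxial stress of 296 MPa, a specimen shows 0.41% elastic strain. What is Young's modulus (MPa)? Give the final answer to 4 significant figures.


E = sigma / epsilon
epsilon = 0.41% = 4.1e-03
E = 296 / 4.1e-03
E = 72200 MPa


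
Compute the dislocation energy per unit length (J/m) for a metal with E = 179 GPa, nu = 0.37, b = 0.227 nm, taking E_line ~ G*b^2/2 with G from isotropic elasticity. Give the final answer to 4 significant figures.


Step 1: G = E / (2*(1+nu))
G = 179 / (2*(1+0.37)) = 65.3285 GPa = 6.53285e+10 Pa
Step 2: E_line = G*b^2/2
b = 0.227 nm = 2.27e-10 m
E_line = 0.5 * 6.53285e+10 * (2.27e-10)^2 = 1.683e-09 J/m


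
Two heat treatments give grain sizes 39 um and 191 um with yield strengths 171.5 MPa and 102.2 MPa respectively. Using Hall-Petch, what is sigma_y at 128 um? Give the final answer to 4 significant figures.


sigma_y = sigma0 + k / sqrt(d)
1/sqrt(d1) = 1/sqrt(3.9e-05) = 160.128;  1/sqrt(d2) = 72.3575
k = (sigma1 - sigma2) / (1/sqrt(d1) - 1/sqrt(d2)) = (171.5 - 102.2) / (160.128 - 72.3575) = 0.789557 MPa*m^0.5
sigma0 = sigma1 - k/sqrt(d1) = 171.5 - 0.789557*160.128 = 45.0696 MPa
sigma_y(d3) = 45.0696 + 0.789557 / sqrt(1.28e-04) = 114.9 MPa


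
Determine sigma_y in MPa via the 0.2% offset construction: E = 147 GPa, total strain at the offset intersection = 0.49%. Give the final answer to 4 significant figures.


Offset strain = 0.002
Elastic strain at yield = total_strain - offset = 4.9e-03 - 0.002 = 2.9e-03
sigma_y = E * elastic_strain = 147000 * 2.9e-03
sigma_y = 426.3 MPa


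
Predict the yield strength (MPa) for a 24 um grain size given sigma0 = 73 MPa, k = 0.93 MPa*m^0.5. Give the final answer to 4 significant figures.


sigma_y = sigma0 + k / sqrt(d)
d = 24 um = 2.4e-05 m
sigma_y = 73 + 0.93 / sqrt(2.4e-05)
sigma_y = 262.8 MPa


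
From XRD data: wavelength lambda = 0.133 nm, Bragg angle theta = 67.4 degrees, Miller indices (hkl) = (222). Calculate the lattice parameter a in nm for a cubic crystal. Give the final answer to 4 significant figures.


d = lambda / (2*sin(theta))
d = 0.133 / (2*sin(67.4 deg))
d = 0.0720313 nm
a = d * sqrt(h^2+k^2+l^2) = 0.0720313 * sqrt(12)
a = 0.2495 nm


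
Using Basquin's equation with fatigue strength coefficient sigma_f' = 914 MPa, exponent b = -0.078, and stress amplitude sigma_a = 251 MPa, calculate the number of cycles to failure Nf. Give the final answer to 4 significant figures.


sigma_a = sigma_f' * (2*Nf)^b
2*Nf = (sigma_a / sigma_f')^(1/b)
2*Nf = (251 / 914)^(1/-0.078)
2*Nf = 1.56964e+07
Nf = 7.848e+06 cycles


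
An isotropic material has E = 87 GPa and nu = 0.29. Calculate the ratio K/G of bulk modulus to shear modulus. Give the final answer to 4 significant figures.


G = E / (2*(1+nu))
G = 87 / (2*(1+0.29)) = 33.7209 GPa
K = E / (3*(1-2*nu))
K = 87 / (3*(1-2*0.29)) = 69.0476 GPa
K/G = 69.0476 / 33.7209 = 2.048


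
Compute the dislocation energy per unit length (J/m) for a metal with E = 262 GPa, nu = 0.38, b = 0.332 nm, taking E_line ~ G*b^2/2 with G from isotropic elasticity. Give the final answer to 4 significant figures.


Step 1: G = E / (2*(1+nu))
G = 262 / (2*(1+0.38)) = 94.9275 GPa = 9.49275e+10 Pa
Step 2: E_line = G*b^2/2
b = 0.332 nm = 3.32e-10 m
E_line = 0.5 * 9.49275e+10 * (3.32e-10)^2 = 5.232e-09 J/m


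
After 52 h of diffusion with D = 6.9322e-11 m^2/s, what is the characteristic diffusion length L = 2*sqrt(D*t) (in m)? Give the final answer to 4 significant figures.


t = 52 hr = 187200 s
Diffusion length = 2*sqrt(D*t)
= 2*sqrt(6.9322e-11 * 187200)
= 7.205e-03 m


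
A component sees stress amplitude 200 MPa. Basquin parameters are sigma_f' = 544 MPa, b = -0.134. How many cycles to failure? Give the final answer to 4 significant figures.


sigma_a = sigma_f' * (2*Nf)^b
2*Nf = (sigma_a / sigma_f')^(1/b)
2*Nf = (200 / 544)^(1/-0.134)
2*Nf = 1750.05
Nf = 875 cycles


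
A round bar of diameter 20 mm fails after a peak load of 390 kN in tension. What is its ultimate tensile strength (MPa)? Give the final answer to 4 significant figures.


A0 = pi*(d/2)^2 = pi*(20/2)^2 = 314.159 mm^2
UTS = F_max / A0 = 390*1000 / 314.159
UTS = 1241 MPa


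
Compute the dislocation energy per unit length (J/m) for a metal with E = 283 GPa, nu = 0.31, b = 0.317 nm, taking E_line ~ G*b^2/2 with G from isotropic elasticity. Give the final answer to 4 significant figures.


Step 1: G = E / (2*(1+nu))
G = 283 / (2*(1+0.31)) = 108.015 GPa = 1.08015e+11 Pa
Step 2: E_line = G*b^2/2
b = 0.317 nm = 3.17e-10 m
E_line = 0.5 * 1.08015e+11 * (3.17e-10)^2 = 5.427e-09 J/m


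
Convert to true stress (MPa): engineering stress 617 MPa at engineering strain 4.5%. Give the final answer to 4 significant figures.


sigma_true = sigma_eng * (1 + epsilon_eng)
sigma_true = 617 * (1 + 0.045)
sigma_true = 644.8 MPa


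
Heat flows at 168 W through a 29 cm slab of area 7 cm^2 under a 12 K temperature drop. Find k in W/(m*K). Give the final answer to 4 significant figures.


k = Q*L / (A*dT)
L = 0.29 m, A = 7e-04 m^2
k = 168 * 0.29 / (7e-04 * 12)
k = 5800 W/(m*K)


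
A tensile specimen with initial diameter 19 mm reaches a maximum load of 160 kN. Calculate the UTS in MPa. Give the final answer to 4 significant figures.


A0 = pi*(d/2)^2 = pi*(19/2)^2 = 283.529 mm^2
UTS = F_max / A0 = 160*1000 / 283.529
UTS = 564.3 MPa


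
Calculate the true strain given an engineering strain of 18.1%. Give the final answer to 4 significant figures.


epsilon_true = ln(1 + epsilon_eng)
epsilon_true = ln(1 + 0.181)
epsilon_true = 0.1664


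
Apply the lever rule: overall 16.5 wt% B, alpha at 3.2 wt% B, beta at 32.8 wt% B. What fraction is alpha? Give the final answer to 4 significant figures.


f_alpha = (C_beta - C0) / (C_beta - C_alpha)
f_alpha = (32.8 - 16.5) / (32.8 - 3.2)
f_alpha = 0.5507


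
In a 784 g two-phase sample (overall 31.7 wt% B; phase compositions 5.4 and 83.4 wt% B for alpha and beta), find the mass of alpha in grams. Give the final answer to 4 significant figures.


f_alpha = (C_beta - C0) / (C_beta - C_alpha)
f_alpha = (83.4 - 31.7) / (83.4 - 5.4) = 0.662821
m_alpha = f_alpha * m_total = 0.662821 * 784 = 519.7 g


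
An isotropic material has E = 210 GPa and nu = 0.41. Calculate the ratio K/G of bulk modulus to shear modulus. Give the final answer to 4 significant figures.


G = E / (2*(1+nu))
G = 210 / (2*(1+0.41)) = 74.4681 GPa
K = E / (3*(1-2*nu))
K = 210 / (3*(1-2*0.41)) = 388.889 GPa
K/G = 388.889 / 74.4681 = 5.222


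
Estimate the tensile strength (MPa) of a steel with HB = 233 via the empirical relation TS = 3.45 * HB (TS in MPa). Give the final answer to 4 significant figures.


TS (MPa) = 3.45 * HB
TS = 3.45 * 233
TS = 803.9 MPa


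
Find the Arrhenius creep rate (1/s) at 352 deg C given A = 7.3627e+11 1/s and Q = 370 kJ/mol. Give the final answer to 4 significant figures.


rate = A * exp(-Q / (R*T))
T = 352 + 273.15 = 625.15 K
rate = 7.3627e+11 * exp(-370e3 / (8.314 * 625.15))
rate = 8.921e-20 1/s


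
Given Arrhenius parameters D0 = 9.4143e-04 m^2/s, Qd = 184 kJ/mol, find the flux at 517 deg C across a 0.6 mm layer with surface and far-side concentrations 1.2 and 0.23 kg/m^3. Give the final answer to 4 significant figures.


Step 1: D = D0 * exp(-Qd/(R*T))
T = 517 + 273.15 = 790.15 K
D = 9.4143e-04 * exp(-184e3 / (8.314 * 790.15)) = 6.45083e-16 m^2/s
Step 2: J = D * (C1 - C2) / dx
J = 6.45083e-16 * (1.2 - 0.23) / 6e-04
J = 1.043e-12 kg/(m^2*s)


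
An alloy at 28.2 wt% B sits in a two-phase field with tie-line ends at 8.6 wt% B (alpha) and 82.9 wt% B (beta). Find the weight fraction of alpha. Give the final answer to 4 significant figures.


f_alpha = (C_beta - C0) / (C_beta - C_alpha)
f_alpha = (82.9 - 28.2) / (82.9 - 8.6)
f_alpha = 0.7362


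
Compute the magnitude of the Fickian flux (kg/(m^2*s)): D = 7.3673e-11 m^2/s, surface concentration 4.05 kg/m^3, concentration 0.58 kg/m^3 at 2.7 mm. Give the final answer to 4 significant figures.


J = -D * (dC/dx) = D * (C1 - C2) / dx
J = 7.3673e-11 * (4.05 - 0.58) / 2.7e-03
J = 9.468e-08 kg/(m^2*s)


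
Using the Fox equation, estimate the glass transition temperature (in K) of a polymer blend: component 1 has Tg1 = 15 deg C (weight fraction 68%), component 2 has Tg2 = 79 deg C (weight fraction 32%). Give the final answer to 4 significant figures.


1/Tg = w1/Tg1 + w2/Tg2 (in Kelvin)
Tg1 = 288.15 K, Tg2 = 352.15 K
1/Tg = 0.68/288.15 + 0.32/352.15
Tg = 305.9 K


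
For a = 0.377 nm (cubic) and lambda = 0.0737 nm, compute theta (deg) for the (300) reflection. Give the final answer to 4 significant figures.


d = a / sqrt(h^2+k^2+l^2)
d = 0.377 / sqrt(9) = 0.125667 nm
lambda = 2*d*sin(theta)  =>  sin(theta) = lambda / (2*d)
sin(theta) = 0.0737 / (2 * 0.125667) = 0.293236
theta = 17.05 deg


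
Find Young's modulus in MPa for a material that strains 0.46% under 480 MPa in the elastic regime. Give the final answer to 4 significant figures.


E = sigma / epsilon
epsilon = 0.46% = 4.6e-03
E = 480 / 4.6e-03
E = 104300 MPa


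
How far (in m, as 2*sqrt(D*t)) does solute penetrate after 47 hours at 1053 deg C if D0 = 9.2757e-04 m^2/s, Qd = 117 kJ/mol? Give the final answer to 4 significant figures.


Step 1: D = D0 * exp(-Qd/(R*T))
T = 1326.15 K
D = 9.2757e-04 * exp(-117e3 / (8.314 * 1326.15)) = 2.28435e-08 m^2/s
Step 2: L = 2*sqrt(D*t)
t = 47 h = 169200 s
L = 2*sqrt(2.28435e-08 * 169200) = 0.1243 m


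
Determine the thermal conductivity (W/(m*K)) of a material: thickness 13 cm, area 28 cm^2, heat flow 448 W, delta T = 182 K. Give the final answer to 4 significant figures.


k = Q*L / (A*dT)
L = 0.13 m, A = 2.8e-03 m^2
k = 448 * 0.13 / (2.8e-03 * 182)
k = 114.3 W/(m*K)


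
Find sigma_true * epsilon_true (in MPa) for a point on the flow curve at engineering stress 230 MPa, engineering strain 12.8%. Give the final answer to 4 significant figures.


sigma_true = sigma_eng * (1 + epsilon_eng)
sigma_true = 230 * (1 + 0.128) = 259.44 MPa
epsilon_true = ln(1 + epsilon_eng)
epsilon_true = ln(1 + 0.128) = 0.120446
sigma_true * epsilon_true = 259.44 * 0.120446 = 31.25 MPa


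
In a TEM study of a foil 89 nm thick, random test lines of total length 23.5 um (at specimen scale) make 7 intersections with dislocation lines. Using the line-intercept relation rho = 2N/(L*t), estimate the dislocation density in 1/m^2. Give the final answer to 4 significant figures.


rho = 2N / (L * t)
L = 23.5 um = 2.35e-05 m, t = 89 nm = 8.9e-08 m
rho = 2 * 7 / (2.35e-05 * 8.9e-08)
rho = 6.694e+12 1/m^2


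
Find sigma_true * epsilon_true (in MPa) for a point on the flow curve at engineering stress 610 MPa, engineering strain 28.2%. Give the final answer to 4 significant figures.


sigma_true = sigma_eng * (1 + epsilon_eng)
sigma_true = 610 * (1 + 0.282) = 782.02 MPa
epsilon_true = ln(1 + epsilon_eng)
epsilon_true = ln(1 + 0.282) = 0.248421
sigma_true * epsilon_true = 782.02 * 0.248421 = 194.3 MPa


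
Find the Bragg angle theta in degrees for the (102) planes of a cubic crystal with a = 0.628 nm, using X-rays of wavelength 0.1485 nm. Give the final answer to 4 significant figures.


d = a / sqrt(h^2+k^2+l^2)
d = 0.628 / sqrt(5) = 0.28085 nm
lambda = 2*d*sin(theta)  =>  sin(theta) = lambda / (2*d)
sin(theta) = 0.1485 / (2 * 0.28085) = 0.264376
theta = 15.33 deg


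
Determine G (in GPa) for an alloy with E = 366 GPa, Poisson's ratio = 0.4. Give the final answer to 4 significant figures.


G = E / (2*(1+nu))
G = 366 / (2*(1+0.4))
G = 130.7 GPa


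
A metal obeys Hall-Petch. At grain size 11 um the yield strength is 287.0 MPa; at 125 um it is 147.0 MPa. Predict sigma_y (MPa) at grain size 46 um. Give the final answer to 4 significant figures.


sigma_y = sigma0 + k / sqrt(d)
1/sqrt(d1) = 1/sqrt(1.1e-05) = 301.511;  1/sqrt(d2) = 89.4427
k = (sigma1 - sigma2) / (1/sqrt(d1) - 1/sqrt(d2)) = (287.0 - 147.0) / (301.511 - 89.4427) = 0.660164 MPa*m^0.5
sigma0 = sigma1 - k/sqrt(d1) = 287.0 - 0.660164*301.511 = 87.9532 MPa
sigma_y(d3) = 87.9532 + 0.660164 / sqrt(4.6e-05) = 185.3 MPa


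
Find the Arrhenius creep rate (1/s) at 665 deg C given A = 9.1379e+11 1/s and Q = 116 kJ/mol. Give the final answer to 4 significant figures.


rate = A * exp(-Q / (R*T))
T = 665 + 273.15 = 938.15 K
rate = 9.1379e+11 * exp(-116e3 / (8.314 * 938.15))
rate = 317600 1/s


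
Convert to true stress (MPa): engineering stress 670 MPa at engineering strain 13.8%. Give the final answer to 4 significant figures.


sigma_true = sigma_eng * (1 + epsilon_eng)
sigma_true = 670 * (1 + 0.138)
sigma_true = 762.5 MPa


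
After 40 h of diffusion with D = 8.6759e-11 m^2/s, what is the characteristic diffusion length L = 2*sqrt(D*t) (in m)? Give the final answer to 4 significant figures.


t = 40 hr = 144000 s
Diffusion length = 2*sqrt(D*t)
= 2*sqrt(8.6759e-11 * 144000)
= 7.069e-03 m


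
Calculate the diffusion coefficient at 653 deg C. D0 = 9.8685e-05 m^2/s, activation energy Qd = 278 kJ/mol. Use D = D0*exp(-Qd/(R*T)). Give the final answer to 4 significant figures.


D = D0 * exp(-Qd / (R*T))
T = 926.15 K
D = 9.8685e-05 * exp(-278e3 / (8.314 * 926.15))
D = 2.063e-20 m^2/s


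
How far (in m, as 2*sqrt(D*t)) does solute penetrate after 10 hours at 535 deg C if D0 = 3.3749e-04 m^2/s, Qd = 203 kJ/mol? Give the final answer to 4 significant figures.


Step 1: D = D0 * exp(-Qd/(R*T))
T = 808.15 K
D = 3.3749e-04 * exp(-203e3 / (8.314 * 808.15)) = 2.55221e-17 m^2/s
Step 2: L = 2*sqrt(D*t)
t = 10 h = 36000 s
L = 2*sqrt(2.55221e-17 * 36000) = 1.917e-06 m


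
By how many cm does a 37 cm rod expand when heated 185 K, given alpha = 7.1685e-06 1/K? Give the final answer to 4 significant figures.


dL = L0 * alpha * dT
dL = 37 * 7.1685e-06 * 185
dL = 0.04907 cm


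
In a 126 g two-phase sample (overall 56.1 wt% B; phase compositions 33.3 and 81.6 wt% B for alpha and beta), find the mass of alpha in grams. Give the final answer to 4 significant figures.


f_alpha = (C_beta - C0) / (C_beta - C_alpha)
f_alpha = (81.6 - 56.1) / (81.6 - 33.3) = 0.52795
m_alpha = f_alpha * m_total = 0.52795 * 126 = 66.52 g


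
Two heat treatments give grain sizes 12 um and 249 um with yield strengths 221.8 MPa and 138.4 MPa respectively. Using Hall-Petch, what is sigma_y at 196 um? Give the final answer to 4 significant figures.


sigma_y = sigma0 + k / sqrt(d)
1/sqrt(d1) = 1/sqrt(1.2e-05) = 288.675;  1/sqrt(d2) = 63.3724
k = (sigma1 - sigma2) / (1/sqrt(d1) - 1/sqrt(d2)) = (221.8 - 138.4) / (288.675 - 63.3724) = 0.370169 MPa*m^0.5
sigma0 = sigma1 - k/sqrt(d1) = 221.8 - 0.370169*288.675 = 114.942 MPa
sigma_y(d3) = 114.942 + 0.370169 / sqrt(1.96e-04) = 141.4 MPa


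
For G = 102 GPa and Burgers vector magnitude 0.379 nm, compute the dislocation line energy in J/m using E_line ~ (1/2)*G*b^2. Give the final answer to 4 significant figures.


E = G*b^2/2
b = 0.379 nm = 3.79e-10 m
G = 102 GPa = 1.02e+11 Pa
E = 0.5 * 1.02e+11 * (3.79e-10)^2
E = 7.326e-09 J/m


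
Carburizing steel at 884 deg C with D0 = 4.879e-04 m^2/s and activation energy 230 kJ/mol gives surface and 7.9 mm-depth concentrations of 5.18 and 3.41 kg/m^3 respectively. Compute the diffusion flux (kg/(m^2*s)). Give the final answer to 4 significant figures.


Step 1: D = D0 * exp(-Qd/(R*T))
T = 884 + 273.15 = 1157.15 K
D = 4.879e-04 * exp(-230e3 / (8.314 * 1157.15)) = 2.02106e-14 m^2/s
Step 2: J = D * (C1 - C2) / dx
J = 2.02106e-14 * (5.18 - 3.41) / 7.9e-03
J = 4.528e-12 kg/(m^2*s)


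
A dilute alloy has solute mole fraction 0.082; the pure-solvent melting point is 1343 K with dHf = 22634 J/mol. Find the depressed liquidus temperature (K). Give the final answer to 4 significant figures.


dT = R*Tm^2*x / dHf
dT = 8.314 * 1343^2 * 0.082 / 22634
dT = 54.3269 K
T_new = 1343 - 54.3269 = 1289 K


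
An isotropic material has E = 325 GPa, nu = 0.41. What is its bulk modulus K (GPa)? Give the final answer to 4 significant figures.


K = E / (3*(1-2*nu))
K = 325 / (3*(1-2*0.41))
K = 601.9 GPa


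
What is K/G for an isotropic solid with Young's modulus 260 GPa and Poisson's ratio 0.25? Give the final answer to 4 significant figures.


G = E / (2*(1+nu))
G = 260 / (2*(1+0.25)) = 104 GPa
K = E / (3*(1-2*nu))
K = 260 / (3*(1-2*0.25)) = 173.333 GPa
K/G = 173.333 / 104 = 1.667


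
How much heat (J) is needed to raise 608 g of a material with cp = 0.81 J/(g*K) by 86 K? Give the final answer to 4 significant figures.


Q = m * cp * dT
Q = 608 * 0.81 * 86
Q = 42350 J


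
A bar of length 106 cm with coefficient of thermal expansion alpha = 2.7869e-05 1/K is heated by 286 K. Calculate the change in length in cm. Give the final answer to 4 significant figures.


dL = L0 * alpha * dT
dL = 106 * 2.7869e-05 * 286
dL = 0.8449 cm


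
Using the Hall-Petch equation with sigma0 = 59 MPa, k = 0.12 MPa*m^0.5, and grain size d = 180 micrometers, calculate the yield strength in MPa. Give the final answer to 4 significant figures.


sigma_y = sigma0 + k / sqrt(d)
d = 180 um = 1.8e-04 m
sigma_y = 59 + 0.12 / sqrt(1.8e-04)
sigma_y = 67.94 MPa


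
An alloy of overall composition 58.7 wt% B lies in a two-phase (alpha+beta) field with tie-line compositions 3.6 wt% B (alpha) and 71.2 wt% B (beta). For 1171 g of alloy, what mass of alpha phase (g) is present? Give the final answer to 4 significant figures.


f_alpha = (C_beta - C0) / (C_beta - C_alpha)
f_alpha = (71.2 - 58.7) / (71.2 - 3.6) = 0.184911
m_alpha = f_alpha * m_total = 0.184911 * 1171 = 216.5 g


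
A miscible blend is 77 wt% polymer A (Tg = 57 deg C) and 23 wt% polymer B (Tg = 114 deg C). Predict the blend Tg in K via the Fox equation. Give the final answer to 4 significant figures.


1/Tg = w1/Tg1 + w2/Tg2 (in Kelvin)
Tg1 = 330.15 K, Tg2 = 387.15 K
1/Tg = 0.77/330.15 + 0.23/387.15
Tg = 341.7 K


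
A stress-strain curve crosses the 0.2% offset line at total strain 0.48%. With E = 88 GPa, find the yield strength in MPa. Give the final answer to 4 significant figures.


Offset strain = 0.002
Elastic strain at yield = total_strain - offset = 4.8e-03 - 0.002 = 2.8e-03
sigma_y = E * elastic_strain = 88000 * 2.8e-03
sigma_y = 246.4 MPa


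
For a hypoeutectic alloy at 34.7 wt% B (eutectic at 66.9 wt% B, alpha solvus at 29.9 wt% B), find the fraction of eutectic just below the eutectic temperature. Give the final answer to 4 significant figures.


f_primary = (C_e - C0) / (C_e - C_alpha_max)
f_primary = (66.9 - 34.7) / (66.9 - 29.9)
f_primary = 0.87027
f_eutectic = 1 - 0.87027 = 0.1297


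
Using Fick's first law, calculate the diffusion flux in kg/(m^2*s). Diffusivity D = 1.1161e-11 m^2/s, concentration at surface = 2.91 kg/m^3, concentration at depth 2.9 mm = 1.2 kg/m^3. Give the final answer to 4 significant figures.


J = -D * (dC/dx) = D * (C1 - C2) / dx
J = 1.1161e-11 * (2.91 - 1.2) / 2.9e-03
J = 6.581e-09 kg/(m^2*s)


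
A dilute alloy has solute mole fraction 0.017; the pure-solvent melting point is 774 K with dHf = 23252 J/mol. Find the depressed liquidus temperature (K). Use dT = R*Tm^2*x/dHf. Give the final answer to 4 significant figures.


dT = R*Tm^2*x / dHf
dT = 8.314 * 774^2 * 0.017 / 23252
dT = 3.6415 K
T_new = 774 - 3.6415 = 770.4 K


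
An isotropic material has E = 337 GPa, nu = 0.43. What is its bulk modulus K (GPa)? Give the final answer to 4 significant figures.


K = E / (3*(1-2*nu))
K = 337 / (3*(1-2*0.43))
K = 802.4 GPa


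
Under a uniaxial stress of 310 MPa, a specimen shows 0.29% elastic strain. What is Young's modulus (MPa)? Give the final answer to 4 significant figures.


E = sigma / epsilon
epsilon = 0.29% = 2.9e-03
E = 310 / 2.9e-03
E = 106900 MPa


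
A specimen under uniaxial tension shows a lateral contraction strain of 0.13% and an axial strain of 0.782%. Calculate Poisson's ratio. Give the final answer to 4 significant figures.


nu = -epsilon_lat / epsilon_axial
Lateral strain is contraction (negative), so using magnitudes:
nu = 0.13 / 0.782
nu = 0.1662


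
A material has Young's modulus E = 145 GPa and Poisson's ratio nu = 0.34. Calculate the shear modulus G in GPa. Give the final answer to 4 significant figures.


G = E / (2*(1+nu))
G = 145 / (2*(1+0.34))
G = 54.1 GPa


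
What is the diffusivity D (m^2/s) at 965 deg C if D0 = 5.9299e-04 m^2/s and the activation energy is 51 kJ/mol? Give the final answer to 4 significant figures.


D = D0 * exp(-Qd / (R*T))
T = 1238.15 K
D = 5.9299e-04 * exp(-51e3 / (8.314 * 1238.15))
D = 4.182e-06 m^2/s


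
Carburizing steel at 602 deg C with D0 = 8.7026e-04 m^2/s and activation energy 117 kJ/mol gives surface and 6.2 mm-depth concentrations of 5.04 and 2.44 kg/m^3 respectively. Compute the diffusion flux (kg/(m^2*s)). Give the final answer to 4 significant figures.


Step 1: D = D0 * exp(-Qd/(R*T))
T = 602 + 273.15 = 875.15 K
D = 8.7026e-04 * exp(-117e3 / (8.314 * 875.15)) = 9.03808e-11 m^2/s
Step 2: J = D * (C1 - C2) / dx
J = 9.03808e-11 * (5.04 - 2.44) / 6.2e-03
J = 3.79e-08 kg/(m^2*s)


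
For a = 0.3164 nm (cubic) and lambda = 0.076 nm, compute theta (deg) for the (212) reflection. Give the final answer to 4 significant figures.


d = a / sqrt(h^2+k^2+l^2)
d = 0.3164 / sqrt(9) = 0.105467 nm
lambda = 2*d*sin(theta)  =>  sin(theta) = lambda / (2*d)
sin(theta) = 0.076 / (2 * 0.105467) = 0.360303
theta = 21.12 deg


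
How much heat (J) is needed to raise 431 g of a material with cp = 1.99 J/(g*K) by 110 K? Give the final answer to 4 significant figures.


Q = m * cp * dT
Q = 431 * 1.99 * 110
Q = 94350 J


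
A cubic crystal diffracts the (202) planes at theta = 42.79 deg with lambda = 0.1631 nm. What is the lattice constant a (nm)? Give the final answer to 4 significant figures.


d = lambda / (2*sin(theta))
d = 0.1631 / (2*sin(42.79 deg))
d = 0.120048 nm
a = d * sqrt(h^2+k^2+l^2) = 0.120048 * sqrt(8)
a = 0.3395 nm


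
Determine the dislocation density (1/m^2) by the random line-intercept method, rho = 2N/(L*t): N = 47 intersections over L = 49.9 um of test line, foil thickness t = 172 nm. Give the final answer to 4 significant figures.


rho = 2N / (L * t)
L = 49.9 um = 4.99e-05 m, t = 172 nm = 1.72e-07 m
rho = 2 * 47 / (4.99e-05 * 1.72e-07)
rho = 1.095e+13 1/m^2


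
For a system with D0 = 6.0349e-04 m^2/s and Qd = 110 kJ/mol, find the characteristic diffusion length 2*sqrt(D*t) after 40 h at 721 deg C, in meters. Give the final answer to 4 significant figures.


Step 1: D = D0 * exp(-Qd/(R*T))
T = 994.15 K
D = 6.0349e-04 * exp(-110e3 / (8.314 * 994.15)) = 1.00194e-09 m^2/s
Step 2: L = 2*sqrt(D*t)
t = 40 h = 144000 s
L = 2*sqrt(1.00194e-09 * 144000) = 0.02402 m


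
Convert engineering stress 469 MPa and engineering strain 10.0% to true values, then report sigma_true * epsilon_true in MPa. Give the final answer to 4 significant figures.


sigma_true = sigma_eng * (1 + epsilon_eng)
sigma_true = 469 * (1 + 0.1) = 515.9 MPa
epsilon_true = ln(1 + epsilon_eng)
epsilon_true = ln(1 + 0.1) = 0.0953102
sigma_true * epsilon_true = 515.9 * 0.0953102 = 49.17 MPa


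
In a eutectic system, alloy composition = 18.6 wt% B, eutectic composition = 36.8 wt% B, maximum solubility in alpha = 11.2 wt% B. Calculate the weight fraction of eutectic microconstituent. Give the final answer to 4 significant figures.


f_primary = (C_e - C0) / (C_e - C_alpha_max)
f_primary = (36.8 - 18.6) / (36.8 - 11.2)
f_primary = 0.710938
f_eutectic = 1 - 0.710938 = 0.2891


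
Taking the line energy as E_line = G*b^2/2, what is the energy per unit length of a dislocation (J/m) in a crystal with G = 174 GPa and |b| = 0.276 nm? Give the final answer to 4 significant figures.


E = G*b^2/2
b = 0.276 nm = 2.76e-10 m
G = 174 GPa = 1.74e+11 Pa
E = 0.5 * 1.74e+11 * (2.76e-10)^2
E = 6.627e-09 J/m


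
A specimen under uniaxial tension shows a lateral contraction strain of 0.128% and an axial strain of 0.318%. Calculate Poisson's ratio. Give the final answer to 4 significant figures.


nu = -epsilon_lat / epsilon_axial
Lateral strain is contraction (negative), so using magnitudes:
nu = 0.128 / 0.318
nu = 0.4025


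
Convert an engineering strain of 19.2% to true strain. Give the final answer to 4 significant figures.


epsilon_true = ln(1 + epsilon_eng)
epsilon_true = ln(1 + 0.192)
epsilon_true = 0.1756


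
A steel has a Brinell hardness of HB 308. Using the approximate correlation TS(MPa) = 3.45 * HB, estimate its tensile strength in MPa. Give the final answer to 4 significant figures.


TS (MPa) = 3.45 * HB
TS = 3.45 * 308
TS = 1063 MPa


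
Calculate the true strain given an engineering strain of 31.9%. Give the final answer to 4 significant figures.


epsilon_true = ln(1 + epsilon_eng)
epsilon_true = ln(1 + 0.319)
epsilon_true = 0.2769


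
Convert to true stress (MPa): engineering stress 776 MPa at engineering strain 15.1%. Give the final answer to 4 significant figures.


sigma_true = sigma_eng * (1 + epsilon_eng)
sigma_true = 776 * (1 + 0.151)
sigma_true = 893.2 MPa


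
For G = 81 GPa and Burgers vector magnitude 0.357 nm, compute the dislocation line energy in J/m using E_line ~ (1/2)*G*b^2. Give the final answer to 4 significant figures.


E = G*b^2/2
b = 0.357 nm = 3.57e-10 m
G = 81 GPa = 8.1e+10 Pa
E = 0.5 * 8.1e+10 * (3.57e-10)^2
E = 5.162e-09 J/m


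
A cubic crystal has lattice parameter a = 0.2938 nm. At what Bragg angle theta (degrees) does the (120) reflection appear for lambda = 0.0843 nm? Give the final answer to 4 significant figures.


d = a / sqrt(h^2+k^2+l^2)
d = 0.2938 / sqrt(5) = 0.131391 nm
lambda = 2*d*sin(theta)  =>  sin(theta) = lambda / (2*d)
sin(theta) = 0.0843 / (2 * 0.131391) = 0.320797
theta = 18.71 deg


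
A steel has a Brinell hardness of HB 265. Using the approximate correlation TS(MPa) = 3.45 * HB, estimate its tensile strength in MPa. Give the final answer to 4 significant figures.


TS (MPa) = 3.45 * HB
TS = 3.45 * 265
TS = 914.3 MPa


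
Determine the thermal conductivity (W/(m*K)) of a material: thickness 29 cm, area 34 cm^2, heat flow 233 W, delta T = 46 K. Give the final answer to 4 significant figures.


k = Q*L / (A*dT)
L = 0.29 m, A = 3.4e-03 m^2
k = 233 * 0.29 / (3.4e-03 * 46)
k = 432 W/(m*K)


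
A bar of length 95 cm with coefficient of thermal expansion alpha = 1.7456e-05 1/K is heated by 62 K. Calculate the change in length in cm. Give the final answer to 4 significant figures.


dL = L0 * alpha * dT
dL = 95 * 1.7456e-05 * 62
dL = 0.1028 cm


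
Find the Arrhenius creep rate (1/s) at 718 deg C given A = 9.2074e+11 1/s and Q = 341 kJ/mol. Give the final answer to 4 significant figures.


rate = A * exp(-Q / (R*T))
T = 718 + 273.15 = 991.15 K
rate = 9.2074e+11 * exp(-341e3 / (8.314 * 991.15))
rate = 9.827e-07 1/s


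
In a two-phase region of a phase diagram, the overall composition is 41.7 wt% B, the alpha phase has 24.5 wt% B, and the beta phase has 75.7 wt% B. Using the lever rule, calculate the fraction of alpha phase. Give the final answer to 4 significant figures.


f_alpha = (C_beta - C0) / (C_beta - C_alpha)
f_alpha = (75.7 - 41.7) / (75.7 - 24.5)
f_alpha = 0.6641


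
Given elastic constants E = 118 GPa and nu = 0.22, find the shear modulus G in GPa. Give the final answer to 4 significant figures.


G = E / (2*(1+nu))
G = 118 / (2*(1+0.22))
G = 48.36 GPa


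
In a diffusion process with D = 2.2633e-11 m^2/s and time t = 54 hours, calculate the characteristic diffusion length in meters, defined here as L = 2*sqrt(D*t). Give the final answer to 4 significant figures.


t = 54 hr = 194400 s
Diffusion length = 2*sqrt(D*t)
= 2*sqrt(2.2633e-11 * 194400)
= 4.195e-03 m


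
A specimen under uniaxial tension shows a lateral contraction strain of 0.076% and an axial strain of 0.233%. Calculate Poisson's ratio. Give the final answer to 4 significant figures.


nu = -epsilon_lat / epsilon_axial
Lateral strain is contraction (negative), so using magnitudes:
nu = 0.076 / 0.233
nu = 0.3262


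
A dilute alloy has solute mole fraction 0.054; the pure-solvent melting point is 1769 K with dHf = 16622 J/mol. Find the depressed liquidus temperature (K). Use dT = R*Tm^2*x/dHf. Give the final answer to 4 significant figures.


dT = R*Tm^2*x / dHf
dT = 8.314 * 1769^2 * 0.054 / 16622
dT = 84.5232 K
T_new = 1769 - 84.5232 = 1684 K


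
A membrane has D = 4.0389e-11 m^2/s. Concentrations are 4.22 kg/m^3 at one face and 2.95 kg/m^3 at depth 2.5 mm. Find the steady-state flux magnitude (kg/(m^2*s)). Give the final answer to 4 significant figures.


J = -D * (dC/dx) = D * (C1 - C2) / dx
J = 4.0389e-11 * (4.22 - 2.95) / 2.5e-03
J = 2.052e-08 kg/(m^2*s)


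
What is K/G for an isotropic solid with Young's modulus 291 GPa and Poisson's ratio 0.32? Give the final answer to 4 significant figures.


G = E / (2*(1+nu))
G = 291 / (2*(1+0.32)) = 110.227 GPa
K = E / (3*(1-2*nu))
K = 291 / (3*(1-2*0.32)) = 269.444 GPa
K/G = 269.444 / 110.227 = 2.444


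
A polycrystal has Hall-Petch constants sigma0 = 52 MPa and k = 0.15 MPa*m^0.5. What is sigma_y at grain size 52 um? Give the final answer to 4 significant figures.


sigma_y = sigma0 + k / sqrt(d)
d = 52 um = 5.2e-05 m
sigma_y = 52 + 0.15 / sqrt(5.2e-05)
sigma_y = 72.8 MPa


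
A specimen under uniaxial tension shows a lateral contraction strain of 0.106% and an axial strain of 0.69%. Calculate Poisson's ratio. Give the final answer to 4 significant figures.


nu = -epsilon_lat / epsilon_axial
Lateral strain is contraction (negative), so using magnitudes:
nu = 0.106 / 0.69
nu = 0.1536


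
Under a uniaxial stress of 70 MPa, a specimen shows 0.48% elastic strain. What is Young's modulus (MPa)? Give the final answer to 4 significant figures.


E = sigma / epsilon
epsilon = 0.48% = 4.8e-03
E = 70 / 4.8e-03
E = 14580 MPa


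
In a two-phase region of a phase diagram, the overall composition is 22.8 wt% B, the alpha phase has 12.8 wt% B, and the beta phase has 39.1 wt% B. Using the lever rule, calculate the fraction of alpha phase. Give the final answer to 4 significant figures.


f_alpha = (C_beta - C0) / (C_beta - C_alpha)
f_alpha = (39.1 - 22.8) / (39.1 - 12.8)
f_alpha = 0.6198


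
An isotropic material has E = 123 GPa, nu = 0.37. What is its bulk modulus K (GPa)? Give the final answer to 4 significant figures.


K = E / (3*(1-2*nu))
K = 123 / (3*(1-2*0.37))
K = 157.7 GPa


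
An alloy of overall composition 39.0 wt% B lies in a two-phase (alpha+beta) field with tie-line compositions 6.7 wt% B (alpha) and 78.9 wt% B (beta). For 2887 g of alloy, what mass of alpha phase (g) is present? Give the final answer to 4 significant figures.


f_alpha = (C_beta - C0) / (C_beta - C_alpha)
f_alpha = (78.9 - 39.0) / (78.9 - 6.7) = 0.552632
m_alpha = f_alpha * m_total = 0.552632 * 2887 = 1595 g
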